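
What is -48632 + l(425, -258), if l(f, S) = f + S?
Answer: -48465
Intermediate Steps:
l(f, S) = S + f
-48632 + l(425, -258) = -48632 + (-258 + 425) = -48632 + 167 = -48465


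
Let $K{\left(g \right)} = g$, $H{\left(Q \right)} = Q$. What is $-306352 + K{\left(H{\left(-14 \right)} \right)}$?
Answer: $-306366$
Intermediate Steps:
$-306352 + K{\left(H{\left(-14 \right)} \right)} = -306352 - 14 = -306366$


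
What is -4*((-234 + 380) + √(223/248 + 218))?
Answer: -584 - √3365794/31 ≈ -643.18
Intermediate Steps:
-4*((-234 + 380) + √(223/248 + 218)) = -4*(146 + √(223*(1/248) + 218)) = -4*(146 + √(223/248 + 218)) = -4*(146 + √(54287/248)) = -4*(146 + √3365794/124) = -584 - √3365794/31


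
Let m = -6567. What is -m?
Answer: 6567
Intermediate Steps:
-m = -1*(-6567) = 6567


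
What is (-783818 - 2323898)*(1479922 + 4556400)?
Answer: -18759174460552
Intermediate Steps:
(-783818 - 2323898)*(1479922 + 4556400) = -3107716*6036322 = -18759174460552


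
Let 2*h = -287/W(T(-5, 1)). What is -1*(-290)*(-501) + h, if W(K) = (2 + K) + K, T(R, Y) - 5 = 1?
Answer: -581201/4 ≈ -1.4530e+5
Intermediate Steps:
T(R, Y) = 6 (T(R, Y) = 5 + 1 = 6)
W(K) = 2 + 2*K
h = -41/4 (h = (-287/(2 + 2*6))/2 = (-287/(2 + 12))/2 = (-287/14)/2 = (-287*1/14)/2 = (1/2)*(-41/2) = -41/4 ≈ -10.250)
-1*(-290)*(-501) + h = -1*(-290)*(-501) - 41/4 = 290*(-501) - 41/4 = -145290 - 41/4 = -581201/4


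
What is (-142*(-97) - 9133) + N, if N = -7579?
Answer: -2938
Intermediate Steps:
(-142*(-97) - 9133) + N = (-142*(-97) - 9133) - 7579 = (13774 - 9133) - 7579 = 4641 - 7579 = -2938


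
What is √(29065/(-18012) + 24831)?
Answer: √2013862762221/9006 ≈ 157.57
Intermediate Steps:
√(29065/(-18012) + 24831) = √(29065*(-1/18012) + 24831) = √(-29065/18012 + 24831) = √(447226907/18012) = √2013862762221/9006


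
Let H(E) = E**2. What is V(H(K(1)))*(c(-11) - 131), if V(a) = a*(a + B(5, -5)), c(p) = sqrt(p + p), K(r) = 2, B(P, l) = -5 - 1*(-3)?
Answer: -1048 + 8*I*sqrt(22) ≈ -1048.0 + 37.523*I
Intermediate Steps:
B(P, l) = -2 (B(P, l) = -5 + 3 = -2)
c(p) = sqrt(2)*sqrt(p) (c(p) = sqrt(2*p) = sqrt(2)*sqrt(p))
V(a) = a*(-2 + a) (V(a) = a*(a - 2) = a*(-2 + a))
V(H(K(1)))*(c(-11) - 131) = (2**2*(-2 + 2**2))*(sqrt(2)*sqrt(-11) - 131) = (4*(-2 + 4))*(sqrt(2)*(I*sqrt(11)) - 131) = (4*2)*(I*sqrt(22) - 131) = 8*(-131 + I*sqrt(22)) = -1048 + 8*I*sqrt(22)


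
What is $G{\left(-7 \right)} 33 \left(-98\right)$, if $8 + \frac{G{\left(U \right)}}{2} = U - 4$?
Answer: $122892$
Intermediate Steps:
$G{\left(U \right)} = -24 + 2 U$ ($G{\left(U \right)} = -16 + 2 \left(U - 4\right) = -16 + 2 \left(-4 + U\right) = -16 + \left(-8 + 2 U\right) = -24 + 2 U$)
$G{\left(-7 \right)} 33 \left(-98\right) = \left(-24 + 2 \left(-7\right)\right) 33 \left(-98\right) = \left(-24 - 14\right) 33 \left(-98\right) = \left(-38\right) 33 \left(-98\right) = \left(-1254\right) \left(-98\right) = 122892$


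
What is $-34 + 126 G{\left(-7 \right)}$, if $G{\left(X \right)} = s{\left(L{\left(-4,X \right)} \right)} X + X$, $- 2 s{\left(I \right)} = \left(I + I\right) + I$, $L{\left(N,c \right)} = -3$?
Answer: $-4885$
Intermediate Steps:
$s{\left(I \right)} = - \frac{3 I}{2}$ ($s{\left(I \right)} = - \frac{\left(I + I\right) + I}{2} = - \frac{2 I + I}{2} = - \frac{3 I}{2}$)
$G{\left(X \right)} = \frac{11 X}{2}$ ($G{\left(X \right)} = \left(- \frac{3}{2}\right) \left(-3\right) X + X = \frac{9 X}{2} + X = \frac{11 X}{2}$)
$-34 + 126 G{\left(-7 \right)} = -34 + 126 \cdot \frac{11}{2} \left(-7\right) = -34 + 126 \left(- \frac{77}{2}\right) = -34 - 4851 = -4885$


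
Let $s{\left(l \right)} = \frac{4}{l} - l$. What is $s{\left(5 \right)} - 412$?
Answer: $- \frac{2081}{5} \approx -416.2$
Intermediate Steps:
$s{\left(l \right)} = - l + \frac{4}{l}$
$s{\left(5 \right)} - 412 = \left(\left(-1\right) 5 + \frac{4}{5}\right) - 412 = \left(-5 + 4 \cdot \frac{1}{5}\right) - 412 = \left(-5 + \frac{4}{5}\right) - 412 = - \frac{21}{5} - 412 = - \frac{2081}{5}$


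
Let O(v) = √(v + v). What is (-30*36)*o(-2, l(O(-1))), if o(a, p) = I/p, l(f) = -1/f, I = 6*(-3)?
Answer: -19440*I*√2 ≈ -27492.0*I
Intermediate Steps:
I = -18
O(v) = √2*√v (O(v) = √(2*v) = √2*√v)
o(a, p) = -18/p
(-30*36)*o(-2, l(O(-1))) = (-30*36)*(-18*(-√2*√(-1))) = -(-19440)/((-1/(√2*I))) = -(-19440)/((-1/(I*√2))) = -(-19440)/((-(-1)*I*√2/2)) = -(-19440)/(I*√2/2) = -(-19440)*(-I*√2) = -19440*I*√2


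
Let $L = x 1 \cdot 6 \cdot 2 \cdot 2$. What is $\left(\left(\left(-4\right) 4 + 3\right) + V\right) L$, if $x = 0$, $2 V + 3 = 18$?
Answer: $0$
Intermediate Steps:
$V = \frac{15}{2}$ ($V = - \frac{3}{2} + \frac{1}{2} \cdot 18 = - \frac{3}{2} + 9 = \frac{15}{2} \approx 7.5$)
$L = 0$ ($L = 0 \cdot 1 \cdot 6 \cdot 2 \cdot 2 = 0 \cdot 12 \cdot 2 = 0 \cdot 24 = 0$)
$\left(\left(\left(-4\right) 4 + 3\right) + V\right) L = \left(\left(\left(-4\right) 4 + 3\right) + \frac{15}{2}\right) 0 = \left(\left(-16 + 3\right) + \frac{15}{2}\right) 0 = \left(-13 + \frac{15}{2}\right) 0 = \left(- \frac{11}{2}\right) 0 = 0$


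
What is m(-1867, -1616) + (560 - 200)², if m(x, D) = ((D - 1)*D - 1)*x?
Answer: -4878473957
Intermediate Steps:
m(x, D) = x*(-1 + D*(-1 + D)) (m(x, D) = ((-1 + D)*D - 1)*x = (D*(-1 + D) - 1)*x = (-1 + D*(-1 + D))*x = x*(-1 + D*(-1 + D)))
m(-1867, -1616) + (560 - 200)² = -1867*(-1 + (-1616)² - 1*(-1616)) + (560 - 200)² = -1867*(-1 + 2611456 + 1616) + 360² = -1867*2613071 + 129600 = -4878603557 + 129600 = -4878473957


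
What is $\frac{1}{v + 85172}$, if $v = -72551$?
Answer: $\frac{1}{12621} \approx 7.9233 \cdot 10^{-5}$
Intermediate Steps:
$\frac{1}{v + 85172} = \frac{1}{-72551 + 85172} = \frac{1}{12621}$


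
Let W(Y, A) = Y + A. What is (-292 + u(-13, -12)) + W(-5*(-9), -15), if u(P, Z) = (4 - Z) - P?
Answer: -233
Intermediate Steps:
u(P, Z) = 4 - P - Z
W(Y, A) = A + Y
(-292 + u(-13, -12)) + W(-5*(-9), -15) = (-292 + (4 - 1*(-13) - 1*(-12))) + (-15 - 5*(-9)) = (-292 + (4 + 13 + 12)) + (-15 + 45) = (-292 + 29) + 30 = -263 + 30 = -233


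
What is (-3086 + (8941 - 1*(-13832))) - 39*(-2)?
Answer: 19765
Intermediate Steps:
(-3086 + (8941 - 1*(-13832))) - 39*(-2) = (-3086 + (8941 + 13832)) + 78 = (-3086 + 22773) + 78 = 19687 + 78 = 19765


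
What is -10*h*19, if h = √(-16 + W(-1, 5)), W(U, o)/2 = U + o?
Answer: -380*I*√2 ≈ -537.4*I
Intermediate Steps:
W(U, o) = 2*U + 2*o (W(U, o) = 2*(U + o) = 2*U + 2*o)
h = 2*I*√2 (h = √(-16 + (2*(-1) + 2*5)) = √(-16 + (-2 + 10)) = √(-16 + 8) = √(-8) = 2*I*√2 ≈ 2.8284*I)
-10*h*19 = -20*I*√2*19 = -380*I*√2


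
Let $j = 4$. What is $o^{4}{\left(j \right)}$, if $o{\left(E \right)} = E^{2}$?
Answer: $65536$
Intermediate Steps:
$o^{4}{\left(j \right)} = \left(4^{2}\right)^{4} = 16^{4} = 65536$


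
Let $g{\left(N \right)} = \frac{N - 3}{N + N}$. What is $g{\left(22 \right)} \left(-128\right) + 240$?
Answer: $\frac{2032}{11} \approx 184.73$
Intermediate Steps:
$g{\left(N \right)} = \frac{-3 + N}{2 N}$
$g{\left(22 \right)} \left(-128\right) + 240 = \frac{-3 + 22}{2 \cdot 22} \left(-128\right) + 240 = \frac{1}{2} \cdot \frac{1}{22} \cdot 19 \left(-128\right) + 240 = \frac{19}{44} \left(-128\right) + 240 = - \frac{608}{11} + 240 = \frac{2032}{11}$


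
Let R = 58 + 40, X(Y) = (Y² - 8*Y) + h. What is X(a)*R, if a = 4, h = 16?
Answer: 0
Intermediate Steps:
X(Y) = 16 + Y² - 8*Y (X(Y) = (Y² - 8*Y) + 16 = 16 + Y² - 8*Y)
R = 98
X(a)*R = (16 + 4² - 8*4)*98 = (16 + 16 - 32)*98 = 0*98 = 0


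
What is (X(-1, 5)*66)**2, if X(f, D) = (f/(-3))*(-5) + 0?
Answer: 12100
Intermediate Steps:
X(f, D) = 5*f/3 (X(f, D) = (f*(-1/3))*(-5) + 0 = -f/3*(-5) + 0 = 5*f/3 + 0 = 5*f/3)
(X(-1, 5)*66)**2 = (((5/3)*(-1))*66)**2 = (-5/3*66)**2 = (-110)**2 = 12100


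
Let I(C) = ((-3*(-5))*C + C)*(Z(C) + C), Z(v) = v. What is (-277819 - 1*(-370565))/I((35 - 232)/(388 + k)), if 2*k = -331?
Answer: 9183013325/2483776 ≈ 3697.2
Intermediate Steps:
k = -331/2 (k = (½)*(-331) = -331/2 ≈ -165.50)
I(C) = 32*C² (I(C) = ((-3*(-5))*C + C)*(C + C) = (15*C + C)*(2*C) = (16*C)*(2*C) = 32*C²)
(-277819 - 1*(-370565))/I((35 - 232)/(388 + k)) = (-277819 - 1*(-370565))/((32*((35 - 232)/(388 - 331/2))²)) = (-277819 + 370565)/((32*(-197/445/2)²)) = 92746/((32*(-197*2/445)²)) = 92746/((32*(-394/445)²)) = 92746/((32*(155236/198025))) = 92746/(4967552/198025) = 92746*(198025/4967552) = 9183013325/2483776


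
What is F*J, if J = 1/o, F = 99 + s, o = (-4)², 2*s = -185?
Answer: 13/32 ≈ 0.40625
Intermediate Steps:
s = -185/2 (s = (½)*(-185) = -185/2 ≈ -92.500)
o = 16
F = 13/2 (F = 99 - 185/2 = 13/2 ≈ 6.5000)
J = 1/16 ≈ 0.062500
F*J = (13/2)*(1/16) = 13/32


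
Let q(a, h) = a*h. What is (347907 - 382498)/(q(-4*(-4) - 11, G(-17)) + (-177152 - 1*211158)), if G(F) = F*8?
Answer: 34591/388990 ≈ 0.088925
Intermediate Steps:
G(F) = 8*F
(347907 - 382498)/(q(-4*(-4) - 11, G(-17)) + (-177152 - 1*211158)) = (347907 - 382498)/((-4*(-4) - 11)*(8*(-17)) + (-177152 - 1*211158)) = -34591/((16 - 11)*(-136) + (-177152 - 211158)) = -34591/(5*(-136) - 388310) = -34591/(-680 - 388310) = -34591/(-388990) = -34591*(-1/388990) = 34591/388990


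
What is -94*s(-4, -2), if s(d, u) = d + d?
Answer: 752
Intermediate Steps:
s(d, u) = 2*d
-94*s(-4, -2) = -188*(-4) = -94*(-8) = 752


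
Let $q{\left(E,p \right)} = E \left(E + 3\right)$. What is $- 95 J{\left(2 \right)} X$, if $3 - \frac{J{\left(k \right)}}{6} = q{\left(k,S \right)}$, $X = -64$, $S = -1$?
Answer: $-255360$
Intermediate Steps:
$q{\left(E,p \right)} = E \left(3 + E\right)$
$J{\left(k \right)} = 18 - 6 k \left(3 + k\right)$
$- 95 J{\left(2 \right)} X = - 95 \left(18 - 12 \left(3 + 2\right)\right) \left(-64\right) = - 95 \left(18 - 12 \cdot 5\right) \left(-64\right) = - 95 \left(18 - 60\right) \left(-64\right) = \left(-95\right) \left(-42\right) \left(-64\right) = 3990 \left(-64\right) = -255360$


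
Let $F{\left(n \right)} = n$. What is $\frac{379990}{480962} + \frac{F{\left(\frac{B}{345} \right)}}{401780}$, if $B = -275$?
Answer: $\frac{1053436791889}{1333362295284} \approx 0.79006$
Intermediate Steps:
$\frac{379990}{480962} + \frac{F{\left(\frac{B}{345} \right)}}{401780} = \frac{379990}{480962} + \frac{\left(-275\right) \frac{1}{345}}{401780} = 379990 \cdot \frac{1}{480962} + \left(-275\right) \frac{1}{345} \cdot \frac{1}{401780} = \frac{189995}{240481} - \frac{11}{5544564} = \frac{1053436791889}{1333362295284}$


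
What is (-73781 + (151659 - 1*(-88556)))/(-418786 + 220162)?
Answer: -27739/33104 ≈ -0.83793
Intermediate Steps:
(-73781 + (151659 - 1*(-88556)))/(-418786 + 220162) = (-73781 + (151659 + 88556))/(-198624) = (-73781 + 240215)*(-1/198624) = 166434*(-1/198624) = -27739/33104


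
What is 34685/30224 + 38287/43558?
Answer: 1333997759/658248496 ≈ 2.0266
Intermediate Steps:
34685/30224 + 38287/43558 = 1333997759/658248496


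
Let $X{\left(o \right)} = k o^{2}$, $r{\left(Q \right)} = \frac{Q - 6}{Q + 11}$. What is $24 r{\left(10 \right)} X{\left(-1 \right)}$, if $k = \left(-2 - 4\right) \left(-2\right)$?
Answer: $\frac{384}{7} \approx 54.857$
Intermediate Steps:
$k = 12$ ($k = \left(-6\right) \left(-2\right) = 12$)
$r{\left(Q \right)} = \frac{-6 + Q}{11 + Q}$
$X{\left(o \right)} = 12 o^{2}$
$24 r{\left(10 \right)} X{\left(-1 \right)} = 24 \frac{-6 + 10}{11 + 10} \cdot 12 \left(-1\right)^{2} = 24 \cdot \frac{1}{21} \cdot 4 \cdot 12 \cdot 1 = 24 \cdot \frac{1}{21} \cdot 4 \cdot 12 = 24 \cdot \frac{4}{21} \cdot 12 = \frac{32}{7} \cdot 12 = \frac{384}{7}$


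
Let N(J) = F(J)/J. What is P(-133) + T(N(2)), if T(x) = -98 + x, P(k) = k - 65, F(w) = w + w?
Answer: -294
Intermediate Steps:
F(w) = 2*w
P(k) = -65 + k
N(J) = 2 (N(J) = (2*J)/J = 2)
P(-133) + T(N(2)) = (-65 - 133) + (-98 + 2) = -198 - 96 = -294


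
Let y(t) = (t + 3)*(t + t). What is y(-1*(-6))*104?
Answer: 11232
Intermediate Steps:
y(t) = 2*t*(3 + t) (y(t) = (3 + t)*(2*t) = 2*t*(3 + t))
y(-1*(-6))*104 = (2*(-1*(-6))*(3 - 1*(-6)))*104 = (2*6*(3 + 6))*104 = (2*6*9)*104 = 108*104 = 11232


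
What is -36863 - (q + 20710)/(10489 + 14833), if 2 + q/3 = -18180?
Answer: -42427775/1151 ≈ -36862.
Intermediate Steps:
q = -54546 (q = -6 + 3*(-18180) = -6 - 54540 = -54546)
-36863 - (q + 20710)/(10489 + 14833) = -36863 - (-54546 + 20710)/(10489 + 14833) = -36863 - (-33836)/25322 = -36863 - 1*(-1538/1151) = -36863 + 1538/1151 = -42427775/1151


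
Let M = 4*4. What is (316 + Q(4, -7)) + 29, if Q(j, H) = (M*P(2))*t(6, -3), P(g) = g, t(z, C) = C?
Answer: 249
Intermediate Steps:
M = 16
Q(j, H) = -96 (Q(j, H) = (16*2)*(-3) = 32*(-3) = -96)
(316 + Q(4, -7)) + 29 = (316 - 96) + 29 = 220 + 29 = 249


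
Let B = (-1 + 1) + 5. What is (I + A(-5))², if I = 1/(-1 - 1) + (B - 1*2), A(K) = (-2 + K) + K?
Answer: 361/4 ≈ 90.250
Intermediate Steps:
B = 5 (B = 0 + 5 = 5)
A(K) = -2 + 2*K
I = 5/2 (I = 1/(-1 - 1) + (5 - 1*2) = 1/(-2) + (5 - 2) = -½ + 3 = 5/2 ≈ 2.5000)
(I + A(-5))² = (5/2 + (-2 + 2*(-5)))² = (5/2 + (-2 - 10))² = (5/2 - 12)² = (-19/2)² = 361/4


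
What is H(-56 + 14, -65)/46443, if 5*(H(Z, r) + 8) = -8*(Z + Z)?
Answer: 632/232215 ≈ 0.0027216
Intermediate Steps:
H(Z, r) = -8 - 16*Z/5 (H(Z, r) = -8 + (-8*(Z + Z))/5 = -8 + (-16*Z)/5 = -8 - 16*Z/5)
H(-56 + 14, -65)/46443 = (-8 - 16*(-56 + 14)/5)/46443 = (-8 - 16/5*(-42))*(1/46443) = (-8 + 672/5)*(1/46443) = (632/5)*(1/46443) = 632/232215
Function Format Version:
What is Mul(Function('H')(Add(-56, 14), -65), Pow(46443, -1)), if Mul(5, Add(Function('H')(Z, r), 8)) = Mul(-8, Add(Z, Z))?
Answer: Rational(632, 232215) ≈ 0.0027216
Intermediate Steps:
Function('H')(Z, r) = Add(-8, Mul(Rational(-16, 5), Z)) (Function('H')(Z, r) = Add(-8, Mul(Rational(1, 5), Mul(-8, Add(Z, Z)))) = Add(-8, Mul(Rational(1, 5), Mul(-8, Mul(2, Z)))) = Add(-8, Mul(Rational(1, 5), Mul(-16, Z))) = Add(-8, Mul(Rational(-16, 5), Z)))
Mul(Function('H')(Add(-56, 14), -65), Pow(46443, -1)) = Mul(Add(-8, Mul(Rational(-16, 5), Add(-56, 14))), Pow(46443, -1)) = Mul(Add(-8, Mul(Rational(-16, 5), -42)), Rational(1, 46443)) = Mul(Add(-8, Rational(672, 5)), Rational(1, 46443)) = Mul(Rational(632, 5), Rational(1, 46443)) = Rational(632, 232215)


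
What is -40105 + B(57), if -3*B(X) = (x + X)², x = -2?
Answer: -123340/3 ≈ -41113.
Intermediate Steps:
B(X) = -(-2 + X)²/3
-40105 + B(57) = -40105 - (-2 + 57)²/3 = -40105 - ⅓*55² = -40105 - ⅓*3025 = -40105 - 3025/3 = -123340/3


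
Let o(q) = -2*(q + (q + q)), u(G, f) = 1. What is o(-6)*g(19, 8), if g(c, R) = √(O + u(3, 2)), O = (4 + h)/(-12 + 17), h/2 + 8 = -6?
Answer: 36*I*√95/5 ≈ 70.177*I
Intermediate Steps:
h = -28 (h = -16 + 2*(-6) = -16 - 12 = -28)
o(q) = -6*q (o(q) = -2*(q + 2*q) = -6*q)
O = -24/5 (O = (4 - 28)/(-12 + 17) = -24/5 ≈ -4.8000)
g(c, R) = I*√95/5 (g(c, R) = √(-24/5 + 1) = √(-19/5) = I*√95/5)
o(-6)*g(19, 8) = (-6*(-6))*(I*√95/5) = 36*(I*√95/5) = 36*I*√95/5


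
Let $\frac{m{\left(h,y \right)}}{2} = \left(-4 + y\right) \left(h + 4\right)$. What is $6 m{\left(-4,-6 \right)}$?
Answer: $0$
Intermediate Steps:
$m{\left(h,y \right)} = 2 \left(-4 + y\right) \left(4 + h\right)$ ($m{\left(h,y \right)} = 2 \left(-4 + y\right) \left(h + 4\right) = 2 \left(-4 + y\right) \left(4 + h\right)$)
$6 m{\left(-4,-6 \right)} = 6 \left(-32 - -32 + 8 \left(-6\right) + 2 \left(-4\right) \left(-6\right)\right) = 6 \left(-32 + 32 - 48 + 48\right) = 6 \cdot 0 = 0$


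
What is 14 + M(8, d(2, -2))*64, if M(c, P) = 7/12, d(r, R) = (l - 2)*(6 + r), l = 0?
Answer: 154/3 ≈ 51.333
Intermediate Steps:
d(r, R) = -12 - 2*r (d(r, R) = (0 - 2)*(6 + r) = -2*(6 + r) = -12 - 2*r)
M(c, P) = 7/12 (M(c, P) = 7*(1/12) = 7/12)
14 + M(8, d(2, -2))*64 = 14 + (7/12)*64 = 14 + 112/3 = 154/3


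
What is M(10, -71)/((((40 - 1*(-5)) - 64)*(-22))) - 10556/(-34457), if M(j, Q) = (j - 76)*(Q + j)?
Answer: 6506195/654683 ≈ 9.9379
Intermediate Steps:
M(j, Q) = (-76 + j)*(Q + j)
M(10, -71)/((((40 - 1*(-5)) - 64)*(-22))) - 10556/(-34457) = (10**2 - 76*(-71) - 76*10 - 71*10)/((((40 - 1*(-5)) - 64)*(-22))) - 10556/(-34457) = (100 + 5396 - 760 - 710)/((((40 + 5) - 64)*(-22))) - 10556*(-1/34457) = 4026/(((45 - 64)*(-22))) + 10556/34457 = 4026/((-19*(-22))) + 10556/34457 = 4026/418 + 10556/34457 = 4026*(1/418) + 10556/34457 = 183/19 + 10556/34457 = 6506195/654683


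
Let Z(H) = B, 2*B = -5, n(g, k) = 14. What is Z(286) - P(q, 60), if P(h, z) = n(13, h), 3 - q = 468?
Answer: -33/2 ≈ -16.500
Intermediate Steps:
B = -5/2 (B = (1/2)*(-5) = -5/2 ≈ -2.5000)
q = -465 (q = 3 - 1*468 = 3 - 468 = -465)
P(h, z) = 14
Z(H) = -5/2
Z(286) - P(q, 60) = -5/2 - 1*14 = -5/2 - 14 = -33/2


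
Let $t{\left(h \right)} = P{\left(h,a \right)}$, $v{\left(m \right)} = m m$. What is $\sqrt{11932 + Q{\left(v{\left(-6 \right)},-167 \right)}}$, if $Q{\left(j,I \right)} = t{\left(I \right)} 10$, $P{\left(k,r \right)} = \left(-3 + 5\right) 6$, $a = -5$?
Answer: $2 \sqrt{3013} \approx 109.78$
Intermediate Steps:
$v{\left(m \right)} = m^{2}$
$P{\left(k,r \right)} = 12$ ($P{\left(k,r \right)} = 2 \cdot 6 = 12$)
$t{\left(h \right)} = 12$
$Q{\left(j,I \right)} = 120$ ($Q{\left(j,I \right)} = 12 \cdot 10 = 120$)
$\sqrt{11932 + Q{\left(v{\left(-6 \right)},-167 \right)}} = \sqrt{11932 + 120} = \sqrt{12052} = 2 \sqrt{3013}$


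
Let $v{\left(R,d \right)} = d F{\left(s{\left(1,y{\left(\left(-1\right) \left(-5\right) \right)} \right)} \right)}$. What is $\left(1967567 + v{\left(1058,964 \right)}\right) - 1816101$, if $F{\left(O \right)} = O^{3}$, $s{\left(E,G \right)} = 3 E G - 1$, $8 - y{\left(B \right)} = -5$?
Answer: $53048074$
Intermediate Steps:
$y{\left(B \right)} = 13$ ($y{\left(B \right)} = 8 - -5 = 8 + 5 = 13$)
$s{\left(E,G \right)} = -1 + 3 E G$ ($s{\left(E,G \right)} = 3 E G - 1 = -1 + 3 E G$)
$v{\left(R,d \right)} = 54872 d$ ($v{\left(R,d \right)} = d \left(-1 + 3 \cdot 1 \cdot 13\right)^{3} = d \left(-1 + 39\right)^{3} = d 38^{3} = d 54872 = 54872 d$)
$\left(1967567 + v{\left(1058,964 \right)}\right) - 1816101 = \left(1967567 + 54872 \cdot 964\right) - 1816101 = \left(1967567 + 52896608\right) - 1816101 = 54864175 - 1816101 = 53048074$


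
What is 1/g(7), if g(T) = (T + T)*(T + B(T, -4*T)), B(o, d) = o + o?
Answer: 1/294 ≈ 0.0034014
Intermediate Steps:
B(o, d) = 2*o
g(T) = 6*T**2 (g(T) = (T + T)*(T + 2*T) = (2*T)*(3*T) = 6*T**2)
1/g(7) = 1/(6*7**2) = 1/(6*49) = 1/294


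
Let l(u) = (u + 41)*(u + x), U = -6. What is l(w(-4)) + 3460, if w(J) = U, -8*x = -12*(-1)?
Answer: 6395/2 ≈ 3197.5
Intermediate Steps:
x = -3/2 (x = -(-3)*(-1)/2 = -⅛*12 = -3/2 ≈ -1.5000)
w(J) = -6
l(u) = (41 + u)*(-3/2 + u) (l(u) = (u + 41)*(u - 3/2) = (41 + u)*(-3/2 + u))
l(w(-4)) + 3460 = (-123/2 + (-6)² + (79/2)*(-6)) + 3460 = (-123/2 + 36 - 237) + 3460 = -525/2 + 3460 = 6395/2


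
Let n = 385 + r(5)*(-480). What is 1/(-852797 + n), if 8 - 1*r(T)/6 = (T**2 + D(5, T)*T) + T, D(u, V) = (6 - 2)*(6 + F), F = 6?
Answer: -1/97852 ≈ -1.0220e-5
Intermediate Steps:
D(u, V) = 48 (D(u, V) = (6 - 2)*(6 + 6) = 4*12 = 48)
r(T) = 48 - 294*T - 6*T**2 (r(T) = 48 - 6*((T**2 + 48*T) + T) = 48 - 6*(T**2 + 49*T) = 48 + (-294*T - 6*T**2) = 48 - 294*T - 6*T**2)
n = 754945 (n = 385 + (48 - 294*5 - 6*5**2)*(-480) = 385 + (48 - 1470 - 6*25)*(-480) = 385 + (48 - 1470 - 150)*(-480) = 385 - 1572*(-480) = 385 + 754560 = 754945)
1/(-852797 + n) = 1/(-852797 + 754945) = 1/(-97852) = -1/97852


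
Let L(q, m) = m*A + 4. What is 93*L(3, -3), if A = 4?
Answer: -744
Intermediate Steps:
L(q, m) = 4 + 4*m (L(q, m) = m*4 + 4 = 4*m + 4 = 4 + 4*m)
93*L(3, -3) = 93*(4 + 4*(-3)) = 93*(4 - 12) = 93*(-8) = -744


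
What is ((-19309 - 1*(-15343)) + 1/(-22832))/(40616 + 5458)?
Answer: -12935959/150280224 ≈ -0.086079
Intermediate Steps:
((-19309 - 1*(-15343)) + 1/(-22832))/(40616 + 5458) = ((-19309 + 15343) - 1/22832)/46074 = (-3966 - 1/22832)*(1/46074) = -90551713/22832*1/46074 = -12935959/150280224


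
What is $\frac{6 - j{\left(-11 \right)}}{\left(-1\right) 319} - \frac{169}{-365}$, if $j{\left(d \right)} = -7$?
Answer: $\frac{49166}{116435} \approx 0.42226$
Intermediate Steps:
$\frac{6 - j{\left(-11 \right)}}{\left(-1\right) 319} - \frac{169}{-365} = \frac{6 - -7}{\left(-1\right) 319} - \frac{169}{-365} = \frac{6 + 7}{-319} - - \frac{169}{365} = 13 \left(- \frac{1}{319}\right) + \frac{169}{365} = - \frac{13}{319} + \frac{169}{365} = \frac{49166}{116435}$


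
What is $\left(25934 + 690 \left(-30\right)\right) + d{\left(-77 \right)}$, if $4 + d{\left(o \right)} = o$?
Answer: $5153$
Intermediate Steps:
$d{\left(o \right)} = -4 + o$
$\left(25934 + 690 \left(-30\right)\right) + d{\left(-77 \right)} = \left(25934 + 690 \left(-30\right)\right) - 81 = \left(25934 - 20700\right) - 81 = 5234 - 81 = 5153$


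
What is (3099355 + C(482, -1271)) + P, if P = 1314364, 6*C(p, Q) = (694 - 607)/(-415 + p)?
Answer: 591438375/134 ≈ 4.4137e+6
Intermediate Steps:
C(p, Q) = 29/(2*(-415 + p)) (C(p, Q) = ((694 - 607)/(-415 + p))/6 = (87/(-415 + p))/6 = 29/(2*(-415 + p)))
(3099355 + C(482, -1271)) + P = (3099355 + 29/(2*(-415 + 482))) + 1314364 = (3099355 + (29/2)/67) + 1314364 = (3099355 + (29/2)*(1/67)) + 1314364 = (3099355 + 29/134) + 1314364 = 415313599/134 + 1314364 = 591438375/134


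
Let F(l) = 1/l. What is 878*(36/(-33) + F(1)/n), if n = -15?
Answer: -167698/165 ≈ -1016.4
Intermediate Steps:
F(l) = 1/l
878*(36/(-33) + F(1)/n) = 878*(36/(-33) + 1/(1*(-15))) = 878*(36*(-1/33) + 1*(-1/15)) = 878*(-12/11 - 1/15) = 878*(-191/165) = -167698/165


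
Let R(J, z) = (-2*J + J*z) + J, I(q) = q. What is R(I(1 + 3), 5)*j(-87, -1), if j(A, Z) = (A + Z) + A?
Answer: -2800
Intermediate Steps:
j(A, Z) = Z + 2*A
R(J, z) = -J + J*z
R(I(1 + 3), 5)*j(-87, -1) = ((1 + 3)*(-1 + 5))*(-1 + 2*(-87)) = (4*4)*(-1 - 174) = 16*(-175) = -2800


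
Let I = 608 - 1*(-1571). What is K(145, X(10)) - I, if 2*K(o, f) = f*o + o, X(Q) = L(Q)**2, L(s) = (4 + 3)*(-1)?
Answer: 1446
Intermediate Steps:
L(s) = -7 (L(s) = 7*(-1) = -7)
I = 2179 (I = 608 + 1571 = 2179)
X(Q) = 49 (X(Q) = (-7)**2 = 49)
K(o, f) = o/2 + f*o/2 (K(o, f) = (f*o + o)/2 = (o + f*o)/2 = o/2 + f*o/2)
K(145, X(10)) - I = (1/2)*145*(1 + 49) - 1*2179 = (1/2)*145*50 - 2179 = 3625 - 2179 = 1446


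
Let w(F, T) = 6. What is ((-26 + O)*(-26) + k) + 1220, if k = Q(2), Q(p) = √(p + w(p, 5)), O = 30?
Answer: 1116 + 2*√2 ≈ 1118.8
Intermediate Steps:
Q(p) = √(6 + p) (Q(p) = √(p + 6) = √(6 + p))
k = 2*√2 (k = √(6 + 2) = √8 = 2*√2 ≈ 2.8284)
((-26 + O)*(-26) + k) + 1220 = ((-26 + 30)*(-26) + 2*√2) + 1220 = (4*(-26) + 2*√2) + 1220 = (-104 + 2*√2) + 1220 = 1116 + 2*√2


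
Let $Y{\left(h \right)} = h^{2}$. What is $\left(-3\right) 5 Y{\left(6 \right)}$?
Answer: $-540$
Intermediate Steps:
$\left(-3\right) 5 Y{\left(6 \right)} = \left(-3\right) 5 \cdot 6^{2} = \left(-15\right) 36 = -540$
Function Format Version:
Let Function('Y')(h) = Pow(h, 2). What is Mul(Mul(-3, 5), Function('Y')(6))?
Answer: -540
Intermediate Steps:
Mul(Mul(-3, 5), Function('Y')(6)) = Mul(Mul(-3, 5), Pow(6, 2)) = Mul(-15, 36) = -540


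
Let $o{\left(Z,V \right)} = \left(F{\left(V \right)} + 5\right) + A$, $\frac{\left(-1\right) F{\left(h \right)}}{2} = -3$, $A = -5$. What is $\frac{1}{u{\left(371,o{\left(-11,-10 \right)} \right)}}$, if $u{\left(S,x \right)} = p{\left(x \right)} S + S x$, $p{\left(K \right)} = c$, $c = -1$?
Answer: $\frac{1}{1855} \approx 0.00053908$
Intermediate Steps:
$F{\left(h \right)} = 6$ ($F{\left(h \right)} = \left(-2\right) \left(-3\right) = 6$)
$p{\left(K \right)} = -1$
$o{\left(Z,V \right)} = 6$ ($o{\left(Z,V \right)} = \left(6 + 5\right) - 5 = 11 - 5 = 6$)
$u{\left(S,x \right)} = - S + S x$
$\frac{1}{u{\left(371,o{\left(-11,-10 \right)} \right)}} = \frac{1}{371 \left(-1 + 6\right)} = \frac{1}{371 \cdot 5} = \frac{1}{1855}$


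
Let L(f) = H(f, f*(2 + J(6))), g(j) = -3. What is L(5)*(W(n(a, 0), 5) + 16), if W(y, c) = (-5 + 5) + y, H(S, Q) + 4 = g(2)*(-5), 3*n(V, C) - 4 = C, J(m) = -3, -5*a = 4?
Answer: 572/3 ≈ 190.67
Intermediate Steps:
a = -⅘ (a = -⅕*4 = -⅘ ≈ -0.80000)
n(V, C) = 4/3 + C/3
H(S, Q) = 11 (H(S, Q) = -4 - 3*(-5) = -4 + 15 = 11)
W(y, c) = y (W(y, c) = 0 + y = y)
L(f) = 11
L(5)*(W(n(a, 0), 5) + 16) = 11*((4/3 + (⅓)*0) + 16) = 11*((4/3 + 0) + 16) = 11*(4/3 + 16) = 11*(52/3) = 572/3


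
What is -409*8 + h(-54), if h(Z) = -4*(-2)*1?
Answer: -3264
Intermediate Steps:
h(Z) = 8 (h(Z) = 8*1 = 8)
-409*8 + h(-54) = -409*8 + 8 = -3272 + 8 = -3264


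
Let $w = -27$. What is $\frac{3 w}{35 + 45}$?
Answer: $- \frac{81}{80} \approx -1.0125$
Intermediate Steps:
$\frac{3 w}{35 + 45} = \frac{3 \left(-27\right)}{35 + 45} = - \frac{81}{80}$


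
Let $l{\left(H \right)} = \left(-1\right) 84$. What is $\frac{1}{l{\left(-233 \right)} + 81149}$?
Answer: $\frac{1}{81065} \approx 1.2336 \cdot 10^{-5}$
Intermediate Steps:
$l{\left(H \right)} = -84$
$\frac{1}{l{\left(-233 \right)} + 81149} = \frac{1}{-84 + 81149} = \frac{1}{81065}$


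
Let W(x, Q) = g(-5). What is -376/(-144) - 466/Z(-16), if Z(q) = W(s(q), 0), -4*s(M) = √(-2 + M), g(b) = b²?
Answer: -7213/450 ≈ -16.029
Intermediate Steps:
s(M) = -√(-2 + M)/4
W(x, Q) = 25 (W(x, Q) = (-5)² = 25)
Z(q) = 25
-376/(-144) - 466/Z(-16) = -376/(-144) - 466/25 = -376*(-1/144) - 466*1/25 = 47/18 - 466/25 = -7213/450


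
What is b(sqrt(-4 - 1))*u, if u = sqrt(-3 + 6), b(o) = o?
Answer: I*sqrt(15) ≈ 3.873*I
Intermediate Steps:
u = sqrt(3) ≈ 1.7320
b(sqrt(-4 - 1))*u = sqrt(-4 - 1)*sqrt(3) = sqrt(-5)*sqrt(3) = (I*sqrt(5))*sqrt(3) = I*sqrt(15)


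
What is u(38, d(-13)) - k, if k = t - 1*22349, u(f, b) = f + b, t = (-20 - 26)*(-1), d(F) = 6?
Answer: 22347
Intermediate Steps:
t = 46 (t = -46*(-1) = 46)
u(f, b) = b + f
k = -22303 (k = 46 - 1*22349 = 46 - 22349 = -22303)
u(38, d(-13)) - k = (6 + 38) - 1*(-22303) = 44 + 22303 = 22347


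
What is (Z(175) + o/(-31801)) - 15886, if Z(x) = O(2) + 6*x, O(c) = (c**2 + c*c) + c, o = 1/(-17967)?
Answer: -8471110374341/571368567 ≈ -14826.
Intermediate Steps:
o = -1/17967 ≈ -5.5658e-5
O(c) = c + 2*c**2 (O(c) = (c**2 + c**2) + c = 2*c**2 + c = c + 2*c**2)
Z(x) = 10 + 6*x (Z(x) = 2*(1 + 2*2) + 6*x = 2*(1 + 4) + 6*x = 2*5 + 6*x = 10 + 6*x)
(Z(175) + o/(-31801)) - 15886 = ((10 + 6*175) - 1/17967/(-31801)) - 15886 = ((10 + 1050) - 1/17967*(-1/31801)) - 15886 = (1060 + 1/571368567) - 15886 = 605650681021/571368567 - 15886 = -8471110374341/571368567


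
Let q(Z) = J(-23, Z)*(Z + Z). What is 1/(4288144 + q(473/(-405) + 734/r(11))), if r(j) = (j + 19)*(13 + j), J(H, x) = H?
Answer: 1620/6946804343 ≈ 2.3320e-7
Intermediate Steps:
r(j) = (13 + j)*(19 + j) (r(j) = (19 + j)*(13 + j) = (13 + j)*(19 + j))
q(Z) = -46*Z (q(Z) = -23*(Z + Z) = -46*Z)
1/(4288144 + q(473/(-405) + 734/r(11))) = 1/(4288144 - 46*(473/(-405) + 734/(247 + 11² + 32*11))) = 1/(4288144 - 46*(473*(-1/405) + 734/(247 + 121 + 352))) = 1/(4288144 - 46*(-473/405 + 734/720)) = 1/(4288144 - 46*(-473/405 + 734*(1/720))) = 1/(4288144 - 46*(-473/405 + 367/360)) = 1/(4288144 - 46*(-481/3240)) = 1/(4288144 + 11063/1620) = 1/(6946804343/1620) = 1620/6946804343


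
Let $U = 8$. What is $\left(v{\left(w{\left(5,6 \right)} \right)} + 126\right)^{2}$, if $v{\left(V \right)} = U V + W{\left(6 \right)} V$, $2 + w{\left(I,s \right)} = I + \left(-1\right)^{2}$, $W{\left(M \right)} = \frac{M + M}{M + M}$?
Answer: $26244$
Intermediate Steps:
$W{\left(M \right)} = 1$ ($W{\left(M \right)} = \frac{2 M}{2 M} = 2 M \frac{1}{2 M} = 1$)
$w{\left(I,s \right)} = -1 + I$ ($w{\left(I,s \right)} = -2 + \left(I + \left(-1\right)^{2}\right) = -2 + \left(I + 1\right) = -2 + \left(1 + I\right) = -1 + I$)
$v{\left(V \right)} = 9 V$ ($v{\left(V \right)} = 8 V + 1 V = 8 V + V = 9 V$)
$\left(v{\left(w{\left(5,6 \right)} \right)} + 126\right)^{2} = \left(9 \left(-1 + 5\right) + 126\right)^{2} = \left(9 \cdot 4 + 126\right)^{2} = \left(36 + 126\right)^{2} = 162^{2} = 26244$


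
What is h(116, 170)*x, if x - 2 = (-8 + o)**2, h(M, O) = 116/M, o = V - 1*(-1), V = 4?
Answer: 11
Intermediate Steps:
o = 5 (o = 4 - 1*(-1) = 4 + 1 = 5)
x = 11 (x = 2 + (-8 + 5)**2 = 2 + (-3)**2 = 2 + 9 = 11)
h(116, 170)*x = (116/116)*11 = (116*(1/116))*11 = 1*11 = 11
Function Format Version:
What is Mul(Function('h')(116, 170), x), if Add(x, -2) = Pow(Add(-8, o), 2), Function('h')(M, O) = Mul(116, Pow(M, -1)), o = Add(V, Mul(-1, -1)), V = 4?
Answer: 11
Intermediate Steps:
o = 5 (o = Add(4, Mul(-1, -1)) = Add(4, 1) = 5)
x = 11 (x = Add(2, Pow(Add(-8, 5), 2)) = Add(2, Pow(-3, 2)) = Add(2, 9) = 11)
Mul(Function('h')(116, 170), x) = Mul(Mul(116, Pow(116, -1)), 11) = Mul(Mul(116, Rational(1, 116)), 11) = Mul(1, 11) = 11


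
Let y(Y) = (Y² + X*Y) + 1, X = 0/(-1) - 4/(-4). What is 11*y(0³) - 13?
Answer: -2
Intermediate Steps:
X = 1 (X = 0*(-1) - 4*(-¼) = 0 + 1 = 1)
y(Y) = 1 + Y + Y² (y(Y) = (Y² + 1*Y) + 1 = (Y² + Y) + 1 = (Y + Y²) + 1 = 1 + Y + Y²)
11*y(0³) - 13 = 11*(1 + 0³ + (0³)²) - 13 = 11*(1 + 0 + 0²) - 13 = 11*(1 + 0 + 0) - 13 = 11*1 - 13 = 11 - 13 = -2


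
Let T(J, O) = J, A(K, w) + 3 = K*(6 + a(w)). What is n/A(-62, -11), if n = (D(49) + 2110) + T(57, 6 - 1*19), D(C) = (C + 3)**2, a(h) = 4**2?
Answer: -4871/1367 ≈ -3.5633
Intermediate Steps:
a(h) = 16
A(K, w) = -3 + 22*K (A(K, w) = -3 + K*(6 + 16) = -3 + K*22 = -3 + 22*K)
D(C) = (3 + C)**2
n = 4871 (n = ((3 + 49)**2 + 2110) + 57 = (52**2 + 2110) + 57 = (2704 + 2110) + 57 = 4814 + 57 = 4871)
n/A(-62, -11) = 4871/(-3 + 22*(-62)) = 4871/(-3 - 1364) = 4871/(-1367) = 4871*(-1/1367) = -4871/1367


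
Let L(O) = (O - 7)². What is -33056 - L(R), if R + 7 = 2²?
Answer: -33156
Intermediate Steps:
R = -3 (R = -7 + 2² = -7 + 4 = -3)
L(O) = (-7 + O)²
-33056 - L(R) = -33056 - (-7 - 3)² = -33056 - 1*(-10)² = -33056 - 1*100 = -33056 - 100 = -33156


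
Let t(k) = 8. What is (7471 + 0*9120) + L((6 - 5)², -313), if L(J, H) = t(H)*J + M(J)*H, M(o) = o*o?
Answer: 7166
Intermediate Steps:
M(o) = o²
L(J, H) = 8*J + H*J² (L(J, H) = 8*J + J²*H = 8*J + H*J²)
(7471 + 0*9120) + L((6 - 5)², -313) = (7471 + 0*9120) + (6 - 5)²*(8 - 313*(6 - 5)²) = (7471 + 0) + 1²*(8 - 313*1²) = 7471 + 1*(8 - 313*1) = 7471 + 1*(8 - 313) = 7471 + 1*(-305) = 7471 - 305 = 7166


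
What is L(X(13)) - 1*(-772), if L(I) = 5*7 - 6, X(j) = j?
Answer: 801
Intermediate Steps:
L(I) = 29 (L(I) = 35 - 6 = 29)
L(X(13)) - 1*(-772) = 29 - 1*(-772) = 29 + 772 = 801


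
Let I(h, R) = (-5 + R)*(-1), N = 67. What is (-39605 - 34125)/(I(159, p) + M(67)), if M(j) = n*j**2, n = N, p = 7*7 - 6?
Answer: -14746/60145 ≈ -0.24517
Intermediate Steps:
p = 43 (p = 49 - 6 = 43)
n = 67
I(h, R) = 5 - R
M(j) = 67*j**2
(-39605 - 34125)/(I(159, p) + M(67)) = (-39605 - 34125)/((5 - 1*43) + 67*67**2) = -73730/((5 - 43) + 67*4489) = -73730/(-38 + 300763) = -73730/300725 = -73730*1/300725 = -14746/60145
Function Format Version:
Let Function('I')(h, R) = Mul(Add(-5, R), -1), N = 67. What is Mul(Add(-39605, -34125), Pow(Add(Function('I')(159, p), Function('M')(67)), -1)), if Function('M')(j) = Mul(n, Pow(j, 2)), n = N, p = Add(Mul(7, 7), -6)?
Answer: Rational(-14746, 60145) ≈ -0.24517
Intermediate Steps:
p = 43 (p = Add(49, -6) = 43)
n = 67
Function('I')(h, R) = Add(5, Mul(-1, R))
Function('M')(j) = Mul(67, Pow(j, 2))
Mul(Add(-39605, -34125), Pow(Add(Function('I')(159, p), Function('M')(67)), -1)) = Mul(Add(-39605, -34125), Pow(Add(Add(5, Mul(-1, 43)), Mul(67, Pow(67, 2))), -1)) = Mul(-73730, Pow(Add(Add(5, -43), Mul(67, 4489)), -1)) = Mul(-73730, Pow(Add(-38, 300763), -1)) = Mul(-73730, Pow(300725, -1)) = Mul(-73730, Rational(1, 300725)) = Rational(-14746, 60145)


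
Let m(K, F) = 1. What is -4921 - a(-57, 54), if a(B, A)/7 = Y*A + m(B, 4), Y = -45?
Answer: 12082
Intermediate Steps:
a(B, A) = 7 - 315*A (a(B, A) = 7*(-45*A + 1) = 7*(1 - 45*A) = 7 - 315*A)
-4921 - a(-57, 54) = -4921 - (7 - 315*54) = -4921 - (7 - 17010) = -4921 - 1*(-17003) = -4921 + 17003 = 12082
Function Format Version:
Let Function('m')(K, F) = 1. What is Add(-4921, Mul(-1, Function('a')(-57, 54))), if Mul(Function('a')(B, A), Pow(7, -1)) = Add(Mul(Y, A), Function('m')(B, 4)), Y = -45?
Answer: 12082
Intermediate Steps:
Function('a')(B, A) = Add(7, Mul(-315, A)) (Function('a')(B, A) = Mul(7, Add(Mul(-45, A), 1)) = Mul(7, Add(1, Mul(-45, A))) = Add(7, Mul(-315, A)))
Add(-4921, Mul(-1, Function('a')(-57, 54))) = Add(-4921, Mul(-1, Add(7, Mul(-315, 54)))) = Add(-4921, Mul(-1, Add(7, -17010))) = Add(-4921, Mul(-1, -17003)) = Add(-4921, 17003) = 12082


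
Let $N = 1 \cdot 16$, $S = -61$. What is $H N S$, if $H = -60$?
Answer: $58560$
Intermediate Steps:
$N = 16$
$H N S = \left(-60\right) 16 \left(-61\right) = \left(-960\right) \left(-61\right) = 58560$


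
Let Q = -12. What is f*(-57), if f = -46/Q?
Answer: -437/2 ≈ -218.50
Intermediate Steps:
f = 23/6 (f = -46/(-12) = -46*(-1/12) = 23/6 ≈ 3.8333)
f*(-57) = (23/6)*(-57) = -437/2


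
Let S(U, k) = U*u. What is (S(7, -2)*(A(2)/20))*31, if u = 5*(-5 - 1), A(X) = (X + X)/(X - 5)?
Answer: 434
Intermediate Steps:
A(X) = 2*X/(-5 + X) (A(X) = (2*X)/(-5 + X) = 2*X/(-5 + X))
u = -30 (u = 5*(-6) = -30)
S(U, k) = -30*U (S(U, k) = U*(-30) = -30*U)
(S(7, -2)*(A(2)/20))*31 = ((-30*7)*((2*2/(-5 + 2))/20))*31 = -210*2*2/(-3)/20*31 = -210*2*2*(-⅓)/20*31 = -(-280)/20*31 = -210*(-1/15)*31 = 14*31 = 434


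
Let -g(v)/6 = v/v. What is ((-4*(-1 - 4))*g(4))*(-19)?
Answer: 2280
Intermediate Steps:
g(v) = -6 (g(v) = -6*v/v = -6*1 = -6)
((-4*(-1 - 4))*g(4))*(-19) = (-4*(-1 - 4)*(-6))*(-19) = (-4*(-5)*(-6))*(-19) = (20*(-6))*(-19) = -120*(-19) = 2280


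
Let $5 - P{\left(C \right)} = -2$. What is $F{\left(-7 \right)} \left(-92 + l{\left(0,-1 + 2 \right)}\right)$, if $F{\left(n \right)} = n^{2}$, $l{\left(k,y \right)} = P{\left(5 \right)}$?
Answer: $-4165$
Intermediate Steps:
$P{\left(C \right)} = 7$ ($P{\left(C \right)} = 5 - -2 = 5 + 2 = 7$)
$l{\left(k,y \right)} = 7$
$F{\left(-7 \right)} \left(-92 + l{\left(0,-1 + 2 \right)}\right) = \left(-7\right)^{2} \left(-92 + 7\right) = 49 \left(-85\right) = -4165$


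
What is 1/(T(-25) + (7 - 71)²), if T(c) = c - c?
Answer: 1/4096 ≈ 0.00024414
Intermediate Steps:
T(c) = 0
1/(T(-25) + (7 - 71)²) = 1/(0 + (7 - 71)²) = 1/(0 + (-64)²) = 1/(0 + 4096) = 1/4096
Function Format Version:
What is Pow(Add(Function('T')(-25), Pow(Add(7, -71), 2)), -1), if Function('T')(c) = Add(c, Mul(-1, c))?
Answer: Rational(1, 4096) ≈ 0.00024414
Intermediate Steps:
Function('T')(c) = 0
Pow(Add(Function('T')(-25), Pow(Add(7, -71), 2)), -1) = Pow(Add(0, Pow(Add(7, -71), 2)), -1) = Pow(Add(0, Pow(-64, 2)), -1) = Pow(Add(0, 4096), -1) = Pow(4096, -1) = Rational(1, 4096)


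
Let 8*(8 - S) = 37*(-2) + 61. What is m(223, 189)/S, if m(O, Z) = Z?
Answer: 216/11 ≈ 19.636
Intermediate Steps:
S = 77/8 (S = 8 - (37*(-2) + 61)/8 = 8 - (-74 + 61)/8 = 8 - 1/8*(-13) = 8 + 13/8 = 77/8 ≈ 9.6250)
m(223, 189)/S = 189/(77/8) = 189*(8/77) = 216/11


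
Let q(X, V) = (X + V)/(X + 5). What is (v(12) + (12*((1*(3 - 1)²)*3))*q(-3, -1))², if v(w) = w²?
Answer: 20736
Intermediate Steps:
q(X, V) = (V + X)/(5 + X)
(v(12) + (12*((1*(3 - 1)²)*3))*q(-3, -1))² = (12² + (12*((1*(3 - 1)²)*3))*((-1 - 3)/(5 - 3)))² = (144 + (12*((1*2²)*3))*(-4/2))² = (144 + (12*((1*4)*3))*((½)*(-4)))² = (144 + (12*(4*3))*(-2))² = (144 + (12*12)*(-2))² = (144 + 144*(-2))² = (144 - 288)² = (-144)² = 20736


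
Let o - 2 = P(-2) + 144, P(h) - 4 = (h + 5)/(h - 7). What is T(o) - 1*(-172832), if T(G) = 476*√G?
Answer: 172832 + 476*√1347/3 ≈ 1.7866e+5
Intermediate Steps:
P(h) = 4 + (5 + h)/(-7 + h) (P(h) = 4 + (h + 5)/(h - 7) = 4 + (5 + h)/(-7 + h))
o = 449/3 (o = 2 + ((-23 + 5*(-2))/(-7 - 2) + 144) = 2 + ((-23 - 10)/(-9) + 144) = 2 + (-⅑*(-33) + 144) = 2 + (11/3 + 144) = 2 + 443/3 = 449/3 ≈ 149.67)
T(o) - 1*(-172832) = 476*√(449/3) - 1*(-172832) = 476*(√1347/3) + 172832 = 476*√1347/3 + 172832 = 172832 + 476*√1347/3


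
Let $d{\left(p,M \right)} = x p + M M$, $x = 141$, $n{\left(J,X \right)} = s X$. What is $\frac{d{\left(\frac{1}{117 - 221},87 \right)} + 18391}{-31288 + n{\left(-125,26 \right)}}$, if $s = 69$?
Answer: $- \frac{2699699}{3067376} \approx -0.88013$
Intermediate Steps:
$n{\left(J,X \right)} = 69 X$
$d{\left(p,M \right)} = M^{2} + 141 p$ ($d{\left(p,M \right)} = 141 p + M M = 141 p + M^{2} = M^{2} + 141 p$)
$\frac{d{\left(\frac{1}{117 - 221},87 \right)} + 18391}{-31288 + n{\left(-125,26 \right)}} = \frac{\left(87^{2} + \frac{141}{117 - 221}\right) + 18391}{-31288 + 69 \cdot 26} = \frac{\left(7569 + \frac{141}{-104}\right) + 18391}{-31288 + 1794} = \frac{\left(7569 + 141 \left(- \frac{1}{104}\right)\right) + 18391}{-29494} = \left(\left(7569 - \frac{141}{104}\right) + 18391\right) \left(- \frac{1}{29494}\right) = \left(\frac{787035}{104} + 18391\right) \left(- \frac{1}{29494}\right) = \frac{2699699}{104} \left(- \frac{1}{29494}\right) = - \frac{2699699}{3067376}$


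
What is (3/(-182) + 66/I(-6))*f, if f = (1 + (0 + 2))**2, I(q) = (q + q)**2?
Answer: 2895/728 ≈ 3.9766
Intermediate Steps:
I(q) = 4*q**2 (I(q) = (2*q)**2 = 4*q**2)
f = 9 (f = (1 + 2)**2 = 3**2 = 9)
(3/(-182) + 66/I(-6))*f = (3/(-182) + 66/((4*(-6)**2)))*9 = (3*(-1/182) + 66/((4*36)))*9 = (-3/182 + 66/144)*9 = (-3/182 + 66*(1/144))*9 = (-3/182 + 11/24)*9 = (965/2184)*9 = 2895/728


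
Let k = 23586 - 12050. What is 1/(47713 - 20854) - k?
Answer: -309845423/26859 ≈ -11536.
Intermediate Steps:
k = 11536
1/(47713 - 20854) - k = 1/(47713 - 20854) - 1*11536 = 1/26859 - 11536 = -309845423/26859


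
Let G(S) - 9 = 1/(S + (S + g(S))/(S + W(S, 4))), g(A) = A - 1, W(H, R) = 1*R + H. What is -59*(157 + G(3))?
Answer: -68676/7 ≈ -9810.9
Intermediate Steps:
W(H, R) = H + R (W(H, R) = R + H = H + R)
g(A) = -1 + A
G(S) = 9 + 1/(S + (-1 + 2*S)/(4 + 2*S)) (G(S) = 9 + 1/(S + (S + (-1 + S))/(S + (S + 4))) = 9 + 1/(S + (-1 + 2*S)/(S + (4 + S))) = 9 + 1/(S + (-1 + 2*S)/(4 + 2*S)))
-59*(157 + G(3)) = -59*(157 + (-5 + 18*3² + 56*3)/(-1 + 2*3² + 6*3)) = -59*(157 + (-5 + 18*9 + 168)/(-1 + 2*9 + 18)) = -59*(157 + (-5 + 162 + 168)/(-1 + 18 + 18)) = -59*(157 + 325/35) = -59*(157 + (1/35)*325) = -59*(157 + 65/7) = -59*1164/7 = -68676/7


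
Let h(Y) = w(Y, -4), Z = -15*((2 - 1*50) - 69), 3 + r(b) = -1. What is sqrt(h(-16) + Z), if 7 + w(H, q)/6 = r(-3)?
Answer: sqrt(1689) ≈ 41.097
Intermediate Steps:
r(b) = -4 (r(b) = -3 - 1 = -4)
w(H, q) = -66 (w(H, q) = -42 + 6*(-4) = -42 - 24 = -66)
Z = 1755 (Z = -15*((2 - 50) - 69) = -15*(-48 - 69) = -15*(-117) = 1755)
h(Y) = -66
sqrt(h(-16) + Z) = sqrt(-66 + 1755) = sqrt(1689)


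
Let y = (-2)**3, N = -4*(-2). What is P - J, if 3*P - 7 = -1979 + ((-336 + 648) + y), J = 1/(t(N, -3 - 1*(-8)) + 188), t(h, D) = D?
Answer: -107309/193 ≈ -556.00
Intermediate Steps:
N = 8
y = -8
J = 1/193 (J = 1/((-3 - 1*(-8)) + 188) = 1/((-3 + 8) + 188) = 1/(5 + 188) = 1/193 ≈ 0.0051813)
P = -556 (P = 7/3 + (-1979 + ((-336 + 648) - 8))/3 = 7/3 + (-1979 + (312 - 8))/3 = 7/3 + (-1979 + 304)/3 = 7/3 + (1/3)*(-1675) = 7/3 - 1675/3 = -556)
P - J = -556 - 1*1/193 = -556 - 1/193 = -107309/193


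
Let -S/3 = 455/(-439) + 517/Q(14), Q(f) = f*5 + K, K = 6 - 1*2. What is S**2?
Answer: 336259654641/1055340196 ≈ 318.63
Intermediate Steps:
K = 4 (K = 6 - 2 = 4)
Q(f) = 4 + 5*f (Q(f) = f*5 + 4 = 5*f + 4 = 4 + 5*f)
S = -579879/32486 (S = -3*(455/(-439) + 517/(4 + 5*14)) = -3*(455*(-1/439) + 517/(4 + 70)) = -3*(-455/439 + 517/74) = -3*193293/32486 = -579879/32486 ≈ -17.850)
S**2 = (-579879/32486)**2 = 336259654641/1055340196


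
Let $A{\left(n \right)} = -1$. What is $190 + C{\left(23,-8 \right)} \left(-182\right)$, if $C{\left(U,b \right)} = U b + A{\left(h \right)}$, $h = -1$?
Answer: $33860$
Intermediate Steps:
$C{\left(U,b \right)} = -1 + U b$ ($C{\left(U,b \right)} = U b - 1 = -1 + U b$)
$190 + C{\left(23,-8 \right)} \left(-182\right) = 190 + \left(-1 + 23 \left(-8\right)\right) \left(-182\right) = 190 + \left(-1 - 184\right) \left(-182\right) = 190 - -33670 = 190 + 33670 = 33860$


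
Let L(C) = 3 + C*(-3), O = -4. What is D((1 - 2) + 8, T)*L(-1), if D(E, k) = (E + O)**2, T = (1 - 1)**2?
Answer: 54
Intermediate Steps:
T = 0 (T = 0**2 = 0)
D(E, k) = (-4 + E)**2 (D(E, k) = (E - 4)**2 = (-4 + E)**2)
L(C) = 3 - 3*C
D((1 - 2) + 8, T)*L(-1) = (-4 + ((1 - 2) + 8))**2*(3 - 3*(-1)) = (-4 + (-1 + 8))**2*(3 + 3) = (-4 + 7)**2*6 = 3**2*6 = 9*6 = 54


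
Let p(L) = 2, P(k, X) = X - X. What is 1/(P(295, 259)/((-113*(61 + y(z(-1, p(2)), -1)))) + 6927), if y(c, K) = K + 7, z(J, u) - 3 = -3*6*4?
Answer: 1/6927 ≈ 0.00014436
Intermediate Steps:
P(k, X) = 0
z(J, u) = -69 (z(J, u) = 3 - 3*6*4 = 3 - 18*4 = 3 - 72 = -69)
y(c, K) = 7 + K
1/(P(295, 259)/((-113*(61 + y(z(-1, p(2)), -1)))) + 6927) = 1/(0/((-113*(61 + (7 - 1)))) + 6927) = 1/(0/((-113*(61 + 6))) + 6927) = 1/(0/((-113*67)) + 6927) = 1/(0/(-7571) + 6927) = 1/(0*(-1/7571) + 6927) = 1/(0 + 6927) = 1/6927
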